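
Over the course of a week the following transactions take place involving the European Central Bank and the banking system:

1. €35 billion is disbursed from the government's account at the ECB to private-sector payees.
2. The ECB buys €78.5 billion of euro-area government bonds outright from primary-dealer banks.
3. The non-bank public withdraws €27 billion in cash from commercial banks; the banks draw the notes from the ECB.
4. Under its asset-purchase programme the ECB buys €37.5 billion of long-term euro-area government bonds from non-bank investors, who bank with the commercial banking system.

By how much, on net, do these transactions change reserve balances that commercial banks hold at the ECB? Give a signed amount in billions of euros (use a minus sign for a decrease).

+€124 billion

ECB balance sheet:
  Assets:      Securities +€116B
  Liabilities: Bank reserves +€124B, Currency in circulation +€27B, Government deposits −€35B
So the change in reserve balances that commercial banks hold at the ECB is +€124 billion.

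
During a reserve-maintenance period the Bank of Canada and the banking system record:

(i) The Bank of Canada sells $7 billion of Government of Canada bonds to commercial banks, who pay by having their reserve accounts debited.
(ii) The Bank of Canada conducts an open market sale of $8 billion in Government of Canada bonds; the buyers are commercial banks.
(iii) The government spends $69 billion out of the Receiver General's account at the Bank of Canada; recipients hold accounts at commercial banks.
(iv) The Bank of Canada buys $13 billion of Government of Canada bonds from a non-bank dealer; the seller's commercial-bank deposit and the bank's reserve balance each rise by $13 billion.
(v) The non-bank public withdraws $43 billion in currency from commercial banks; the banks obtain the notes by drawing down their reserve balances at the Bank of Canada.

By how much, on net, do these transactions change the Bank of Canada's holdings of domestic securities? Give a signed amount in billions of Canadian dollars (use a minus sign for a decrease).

Bank of Canada balance sheet:
  Assets:      Securities −$2B
  Liabilities: Bank reserves +$24B, Currency in circulation +$43B, Government deposits −$69B
So the change in the Bank of Canada's holdings of domestic securities is -$2 billion.

-$2 billion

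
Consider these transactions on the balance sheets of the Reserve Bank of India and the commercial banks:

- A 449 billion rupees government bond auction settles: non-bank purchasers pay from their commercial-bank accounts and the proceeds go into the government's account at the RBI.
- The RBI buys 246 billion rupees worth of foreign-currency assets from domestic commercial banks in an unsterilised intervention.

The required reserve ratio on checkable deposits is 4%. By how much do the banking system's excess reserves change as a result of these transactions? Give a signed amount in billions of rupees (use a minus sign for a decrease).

-185.04 billion

Government account inflow 449 billion rupees: reserves −449B, deposits −449B.
FX purchase 246 billion rupees: reserves +246B, deposits 0.
Totals: Δreserves = −203B, Δdeposits = −449B.
Δrequired reserves = 4% × −449B = −17.96B.
Δexcess reserves = Δreserves − Δrequired = −203B − (−17.96B) = -185.04 billion.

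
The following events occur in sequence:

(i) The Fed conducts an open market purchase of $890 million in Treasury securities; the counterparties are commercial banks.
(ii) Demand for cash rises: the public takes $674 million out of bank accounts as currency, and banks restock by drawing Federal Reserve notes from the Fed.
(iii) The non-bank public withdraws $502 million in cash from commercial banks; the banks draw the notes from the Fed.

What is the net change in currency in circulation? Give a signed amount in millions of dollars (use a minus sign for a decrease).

Fed balance sheet:
  Assets:      Securities +$890M
  Liabilities: Bank reserves −$286M, Currency in circulation +$1176M
Commercial banking system:
  Assets:      Reserves at CB −$286M, Securities −$890M
  Liabilities: Checkable deposits −$1176M
So the change in currency in circulation is +$1176 million.

+$1176 million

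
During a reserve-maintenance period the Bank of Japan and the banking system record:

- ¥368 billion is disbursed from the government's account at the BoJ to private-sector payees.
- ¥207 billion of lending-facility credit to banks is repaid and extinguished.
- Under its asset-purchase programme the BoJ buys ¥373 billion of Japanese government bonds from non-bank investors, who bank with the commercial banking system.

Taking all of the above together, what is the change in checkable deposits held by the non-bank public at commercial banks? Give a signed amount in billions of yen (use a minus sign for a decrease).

BoJ balance sheet:
  Assets:      Securities +¥373B, Loans to banks −¥207B
  Liabilities: Bank reserves +¥534B, Government deposits −¥368B
Commercial banking system:
  Assets:      Reserves at CB +¥534B
  Liabilities: Checkable deposits +¥741B, Borrowings from CB −¥207B
So the change in checkable deposits held by the non-bank public at commercial banks is +¥741 billion.

+¥741 billion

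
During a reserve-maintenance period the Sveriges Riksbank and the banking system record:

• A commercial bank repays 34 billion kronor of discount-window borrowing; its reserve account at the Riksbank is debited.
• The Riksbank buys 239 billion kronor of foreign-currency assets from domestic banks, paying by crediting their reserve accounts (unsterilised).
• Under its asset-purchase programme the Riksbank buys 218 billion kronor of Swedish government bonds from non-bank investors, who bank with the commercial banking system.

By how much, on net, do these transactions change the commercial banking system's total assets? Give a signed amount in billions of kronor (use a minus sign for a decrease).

+184 billion

Discount-window repayment 34 billion kronor: bank balance sheets shrink → −34B.
FX purchase 239 billion kronor: just an asset swap on bank balance sheets → 0.
Asset purchase (from non-banks) 218 billion kronor: bank balance sheets expand → +218B.
Net: −34 + 0 + 218 = +184 billion.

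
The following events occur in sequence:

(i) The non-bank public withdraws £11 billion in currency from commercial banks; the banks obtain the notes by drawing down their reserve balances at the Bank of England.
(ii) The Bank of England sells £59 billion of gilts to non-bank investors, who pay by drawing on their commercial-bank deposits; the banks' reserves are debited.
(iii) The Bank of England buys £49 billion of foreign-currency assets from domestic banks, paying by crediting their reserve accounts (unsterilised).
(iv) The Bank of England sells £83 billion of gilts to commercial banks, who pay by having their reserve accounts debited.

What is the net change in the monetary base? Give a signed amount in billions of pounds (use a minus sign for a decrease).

-£93 billion

Currency withdrawal £11 billion: just a shift between currency and reserves — both are base money → 0.
Asset sale (to non-banks) £59 billion: Bank of England balance sheet contracts → −£59B.
FX purchase £49 billion: Bank of England balance sheet expands → +£49B.
OMO sale (to banks) £83 billion: Bank of England balance sheet contracts → −£83B.
Net: 0 − 59 + 49 − 83 = -£93 billion.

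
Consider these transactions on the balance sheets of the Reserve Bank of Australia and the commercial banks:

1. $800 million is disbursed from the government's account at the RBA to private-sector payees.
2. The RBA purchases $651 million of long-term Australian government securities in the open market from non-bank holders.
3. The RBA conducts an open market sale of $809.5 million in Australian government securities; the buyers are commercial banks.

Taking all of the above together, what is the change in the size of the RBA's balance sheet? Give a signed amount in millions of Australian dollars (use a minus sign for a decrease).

-$158.5 million

Government spending $800 million: only the composition of liabilities changes → 0.
Asset purchase (from non-banks) $651 million: an RBA asset is acquired → +$651M.
OMO sale (to banks) $809.5 million: an RBA asset is shed → −$809.5M.
Net: 0 + 651 − 809.5 = -$158.5 million.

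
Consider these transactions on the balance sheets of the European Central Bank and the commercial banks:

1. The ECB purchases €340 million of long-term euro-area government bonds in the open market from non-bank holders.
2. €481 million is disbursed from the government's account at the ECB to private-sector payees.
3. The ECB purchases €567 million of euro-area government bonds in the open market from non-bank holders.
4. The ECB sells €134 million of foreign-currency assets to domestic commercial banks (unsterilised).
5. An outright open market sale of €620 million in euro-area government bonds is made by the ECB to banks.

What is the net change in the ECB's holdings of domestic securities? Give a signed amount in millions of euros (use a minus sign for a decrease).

+€287 million

Asset purchase (from non-banks) €340 million: securities added to the ECB's portfolio → +€340M.
Government spending €481 million: the ECB's securities portfolio is untouched → 0.
Asset purchase (from non-banks) €567 million: securities added to the ECB's portfolio → +€567M.
FX sale €134 million: the ECB's securities portfolio is untouched → 0.
OMO sale (to banks) €620 million: securities removed from the ECB's portfolio → −€620M.
Net: 340 + 0 + 567 + 0 − 620 = +€287 million.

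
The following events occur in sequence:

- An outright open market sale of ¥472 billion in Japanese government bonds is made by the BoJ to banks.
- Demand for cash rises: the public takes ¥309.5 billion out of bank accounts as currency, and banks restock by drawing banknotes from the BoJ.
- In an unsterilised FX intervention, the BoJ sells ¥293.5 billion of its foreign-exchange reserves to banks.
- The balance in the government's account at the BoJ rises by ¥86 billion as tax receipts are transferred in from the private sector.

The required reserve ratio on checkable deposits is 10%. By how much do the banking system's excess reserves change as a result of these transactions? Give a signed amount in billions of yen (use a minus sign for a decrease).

-¥1121.45 billion

OMO sale (to banks) ¥472 billion: reserves −¥472B, deposits 0.
Currency withdrawal ¥309.5 billion: reserves −¥309.5B, deposits −¥309.5B.
FX sale ¥293.5 billion: reserves −¥293.5B, deposits 0.
Government account inflow ¥86 billion: reserves −¥86B, deposits −¥86B.
Totals: Δreserves = −¥1161B, Δdeposits = −¥395.5B.
Δrequired reserves = 10% × −¥395.5B = −¥39.55B.
Δexcess reserves = Δreserves − Δrequired = −¥1161B − (−¥39.55B) = -¥1121.45 billion.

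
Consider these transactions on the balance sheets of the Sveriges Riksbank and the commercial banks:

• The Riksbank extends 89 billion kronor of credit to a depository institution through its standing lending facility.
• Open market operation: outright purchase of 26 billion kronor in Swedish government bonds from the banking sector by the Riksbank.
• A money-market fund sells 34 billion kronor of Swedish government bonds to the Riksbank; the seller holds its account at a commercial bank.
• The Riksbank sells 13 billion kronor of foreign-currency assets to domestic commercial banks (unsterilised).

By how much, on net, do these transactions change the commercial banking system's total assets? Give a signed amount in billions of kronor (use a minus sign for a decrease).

+123 billion

Discount-window loan 89 billion kronor: bank balance sheets expand → +89B.
OMO purchase (from banks) 26 billion kronor: just an asset swap on bank balance sheets → 0.
Asset purchase (from non-banks) 34 billion kronor: bank balance sheets expand → +34B.
FX sale 13 billion kronor: just an asset swap on bank balance sheets → 0.
Net: 89 + 0 + 34 + 0 = +123 billion.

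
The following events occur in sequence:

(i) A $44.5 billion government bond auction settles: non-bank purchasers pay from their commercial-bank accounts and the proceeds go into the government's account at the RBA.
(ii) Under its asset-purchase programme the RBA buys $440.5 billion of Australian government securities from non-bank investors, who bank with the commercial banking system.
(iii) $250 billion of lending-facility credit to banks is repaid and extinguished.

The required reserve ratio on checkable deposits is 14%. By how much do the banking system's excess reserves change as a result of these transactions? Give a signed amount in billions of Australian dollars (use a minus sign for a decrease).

+$90.56 billion

Government account inflow $44.5 billion: reserves −$44.5B, deposits −$44.5B.
Asset purchase (from non-banks) $440.5 billion: reserves +$440.5B, deposits +$440.5B.
Discount-window repayment $250 billion: reserves −$250B, deposits 0.
Totals: Δreserves = +$146B, Δdeposits = +$396B.
Δrequired reserves = 14% × +$396B = +$55.44B.
Δexcess reserves = Δreserves − Δrequired = +$146B − (+$55.44B) = +$90.56 billion.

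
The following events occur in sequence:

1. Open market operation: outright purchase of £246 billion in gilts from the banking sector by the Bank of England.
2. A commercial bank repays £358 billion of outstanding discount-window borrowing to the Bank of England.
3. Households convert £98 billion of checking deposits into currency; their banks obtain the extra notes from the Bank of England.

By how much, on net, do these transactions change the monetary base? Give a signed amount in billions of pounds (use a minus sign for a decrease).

OMO purchase (from banks) £246 billion: Bank of England balance sheet expands → +£246B.
Discount-window repayment £358 billion: Bank of England balance sheet contracts → −£358B.
Currency withdrawal £98 billion: just a shift between currency and reserves — both are base money → 0.
Net: 246 − 358 + 0 = -£112 billion.

-£112 billion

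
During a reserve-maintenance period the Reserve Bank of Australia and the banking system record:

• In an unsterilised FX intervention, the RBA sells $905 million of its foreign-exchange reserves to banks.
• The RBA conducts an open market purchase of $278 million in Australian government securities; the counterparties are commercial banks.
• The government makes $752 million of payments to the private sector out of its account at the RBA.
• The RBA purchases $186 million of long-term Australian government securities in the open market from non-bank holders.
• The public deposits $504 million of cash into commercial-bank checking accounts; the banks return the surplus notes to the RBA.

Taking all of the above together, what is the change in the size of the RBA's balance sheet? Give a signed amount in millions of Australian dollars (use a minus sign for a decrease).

-$441 million

RBA balance sheet:
  Assets:      Securities +$464M, Foreign assets −$905M
  Liabilities: Bank reserves +$815M, Currency in circulation −$504M, Government deposits −$752M
Change in total RBA assets = -$441 million.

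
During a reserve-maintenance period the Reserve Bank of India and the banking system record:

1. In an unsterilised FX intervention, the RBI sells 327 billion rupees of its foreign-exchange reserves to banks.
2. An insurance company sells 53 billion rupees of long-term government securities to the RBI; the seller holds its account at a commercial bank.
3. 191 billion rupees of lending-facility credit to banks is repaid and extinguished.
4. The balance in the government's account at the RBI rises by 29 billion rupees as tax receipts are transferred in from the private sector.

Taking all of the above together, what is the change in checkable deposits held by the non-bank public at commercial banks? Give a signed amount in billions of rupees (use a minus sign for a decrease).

RBI balance sheet:
  Assets:      Securities +53B, Loans to banks −191B, Foreign assets −327B
  Liabilities: Bank reserves −494B, Government deposits +29B
Commercial banking system:
  Assets:      Reserves at CB −494B, Foreign assets +327B
  Liabilities: Checkable deposits +24B, Borrowings from CB −191B
So the change in checkable deposits held by the non-bank public at commercial banks is +24 billion.

+24 billion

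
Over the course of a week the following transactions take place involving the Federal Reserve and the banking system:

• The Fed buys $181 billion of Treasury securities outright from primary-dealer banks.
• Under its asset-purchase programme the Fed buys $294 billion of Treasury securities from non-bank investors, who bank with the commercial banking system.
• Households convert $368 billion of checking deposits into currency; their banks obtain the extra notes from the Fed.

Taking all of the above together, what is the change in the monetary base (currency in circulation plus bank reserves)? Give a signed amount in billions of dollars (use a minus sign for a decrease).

+$475 billion

OMO purchase (from banks) $181 billion: Fed balance sheet expands → +$181B.
Asset purchase (from non-banks) $294 billion: Fed balance sheet expands → +$294B.
Currency withdrawal $368 billion: just a shift between currency and reserves — both are base money → 0.
Net: 181 + 294 + 0 = +$475 billion.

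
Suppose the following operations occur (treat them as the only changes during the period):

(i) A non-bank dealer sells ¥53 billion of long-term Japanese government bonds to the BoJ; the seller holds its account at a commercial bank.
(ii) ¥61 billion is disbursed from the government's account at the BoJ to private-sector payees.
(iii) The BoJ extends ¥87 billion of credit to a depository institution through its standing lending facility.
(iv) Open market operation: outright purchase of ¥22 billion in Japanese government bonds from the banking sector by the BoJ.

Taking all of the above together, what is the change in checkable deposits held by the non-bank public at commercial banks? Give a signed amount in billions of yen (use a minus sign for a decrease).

BoJ balance sheet:
  Assets:      Securities +¥75B, Loans to banks +¥87B
  Liabilities: Bank reserves +¥223B, Government deposits −¥61B
Commercial banking system:
  Assets:      Reserves at CB +¥223B, Securities −¥22B
  Liabilities: Checkable deposits +¥114B, Borrowings from CB +¥87B
So the change in checkable deposits held by the non-bank public at commercial banks is +¥114 billion.

+¥114 billion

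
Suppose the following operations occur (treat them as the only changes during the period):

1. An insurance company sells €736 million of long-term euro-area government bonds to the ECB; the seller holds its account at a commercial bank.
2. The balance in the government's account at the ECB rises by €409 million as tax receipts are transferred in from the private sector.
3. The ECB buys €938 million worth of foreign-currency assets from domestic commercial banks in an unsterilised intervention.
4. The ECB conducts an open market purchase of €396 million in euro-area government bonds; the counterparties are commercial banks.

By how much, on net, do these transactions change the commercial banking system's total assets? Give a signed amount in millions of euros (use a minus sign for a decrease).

ECB balance sheet:
  Assets:      Securities +€1132M, Foreign assets +€938M
  Liabilities: Bank reserves +€1661M, Government deposits +€409M
Commercial banking system:
  Assets:      Reserves at CB +€1661M, Securities −€396M, Foreign assets −€938M
  Liabilities: Checkable deposits +€327M
Change in total bank assets = +€327 million.

+€327 million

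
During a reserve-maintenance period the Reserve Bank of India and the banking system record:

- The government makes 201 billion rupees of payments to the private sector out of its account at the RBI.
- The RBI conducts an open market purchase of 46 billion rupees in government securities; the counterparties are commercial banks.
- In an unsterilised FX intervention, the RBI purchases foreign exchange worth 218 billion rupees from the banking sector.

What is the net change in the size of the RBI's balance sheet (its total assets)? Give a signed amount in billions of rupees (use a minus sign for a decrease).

Government spending 201 billion rupees: only the composition of liabilities changes → 0.
OMO purchase (from banks) 46 billion rupees: an RBI asset is acquired → +46B.
FX purchase 218 billion rupees: an RBI asset is acquired → +218B.
Net: 0 + 46 + 218 = +264 billion.

+264 billion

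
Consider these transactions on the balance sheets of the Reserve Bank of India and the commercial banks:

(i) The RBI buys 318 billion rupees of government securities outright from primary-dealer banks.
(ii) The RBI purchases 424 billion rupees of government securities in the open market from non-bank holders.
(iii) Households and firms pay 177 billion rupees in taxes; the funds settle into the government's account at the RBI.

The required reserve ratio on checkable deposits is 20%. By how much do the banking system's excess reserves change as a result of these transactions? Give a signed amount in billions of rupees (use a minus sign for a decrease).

+515.6 billion

OMO purchase (from banks) 318 billion rupees: reserves +318B, deposits 0.
Asset purchase (from non-banks) 424 billion rupees: reserves +424B, deposits +424B.
Government account inflow 177 billion rupees: reserves −177B, deposits −177B.
Totals: Δreserves = +565B, Δdeposits = +247B.
Δrequired reserves = 20% × +247B = +49.4B.
Δexcess reserves = Δreserves − Δrequired = +565B − (+49.4B) = +515.6 billion.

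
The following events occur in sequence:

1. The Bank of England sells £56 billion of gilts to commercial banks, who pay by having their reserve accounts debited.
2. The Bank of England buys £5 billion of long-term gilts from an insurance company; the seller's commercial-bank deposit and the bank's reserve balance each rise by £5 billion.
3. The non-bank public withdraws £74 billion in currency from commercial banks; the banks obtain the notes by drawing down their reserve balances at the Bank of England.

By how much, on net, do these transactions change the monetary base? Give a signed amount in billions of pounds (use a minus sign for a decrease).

-£51 billion

Bank of England balance sheet:
  Assets:      Securities −£51B
  Liabilities: Bank reserves −£125B, Currency in circulation +£74B
Commercial banking system:
  Assets:      Reserves at CB −£125B, Securities +£56B
  Liabilities: Checkable deposits −£69B
Monetary base = currency + reserves: +£74B + (−£125B) = -£51 billion.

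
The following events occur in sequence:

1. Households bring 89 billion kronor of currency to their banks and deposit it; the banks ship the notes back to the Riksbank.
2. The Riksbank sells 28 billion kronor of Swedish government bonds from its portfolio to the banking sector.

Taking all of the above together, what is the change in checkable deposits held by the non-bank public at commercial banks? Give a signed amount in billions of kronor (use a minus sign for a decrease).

+89 billion

Currency deposit 89 billion kronor: non-bank counterparties' bank balances rise → +89B.
OMO sale (to banks) 28 billion kronor: the counterparty is a bank, so public deposits are unchanged → 0.
Net: 89 + 0 = +89 billion.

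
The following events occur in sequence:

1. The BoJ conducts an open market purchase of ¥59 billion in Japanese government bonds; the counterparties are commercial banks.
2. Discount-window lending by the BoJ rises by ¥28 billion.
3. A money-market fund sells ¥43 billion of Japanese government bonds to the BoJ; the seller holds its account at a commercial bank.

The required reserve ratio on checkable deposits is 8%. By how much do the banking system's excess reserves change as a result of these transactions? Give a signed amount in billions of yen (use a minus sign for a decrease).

+¥126.56 billion

OMO purchase (from banks) ¥59 billion: reserves +¥59B, deposits 0.
Discount-window loan ¥28 billion: reserves +¥28B, deposits 0.
Asset purchase (from non-banks) ¥43 billion: reserves +¥43B, deposits +¥43B.
Totals: Δreserves = +¥130B, Δdeposits = +¥43B.
Δrequired reserves = 8% × +¥43B = +¥3.44B.
Δexcess reserves = Δreserves − Δrequired = +¥130B − (+¥3.44B) = +¥126.56 billion.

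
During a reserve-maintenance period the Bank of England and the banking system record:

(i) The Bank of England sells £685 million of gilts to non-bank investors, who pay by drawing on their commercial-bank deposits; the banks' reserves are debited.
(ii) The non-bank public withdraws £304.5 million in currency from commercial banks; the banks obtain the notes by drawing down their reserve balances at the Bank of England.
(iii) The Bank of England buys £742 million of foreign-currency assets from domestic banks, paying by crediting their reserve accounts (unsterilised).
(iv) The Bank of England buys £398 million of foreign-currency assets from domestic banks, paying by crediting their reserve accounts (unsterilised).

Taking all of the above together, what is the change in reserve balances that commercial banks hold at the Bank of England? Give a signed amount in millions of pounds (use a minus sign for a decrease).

Asset sale (to non-banks) £685 million: the non-bank buyers' banks settle from reserves → −£685M.
Currency withdrawal £304.5 million: banks swap reserves for currency → −£304.5M.
FX purchase £742 million: the Bank of England pays by crediting reserve accounts → +£742M.
FX purchase £398 million: the Bank of England pays by crediting reserve accounts → +£398M.
Net: −685 − 304.5 + 742 + 398 = +£150.5 million.

+£150.5 million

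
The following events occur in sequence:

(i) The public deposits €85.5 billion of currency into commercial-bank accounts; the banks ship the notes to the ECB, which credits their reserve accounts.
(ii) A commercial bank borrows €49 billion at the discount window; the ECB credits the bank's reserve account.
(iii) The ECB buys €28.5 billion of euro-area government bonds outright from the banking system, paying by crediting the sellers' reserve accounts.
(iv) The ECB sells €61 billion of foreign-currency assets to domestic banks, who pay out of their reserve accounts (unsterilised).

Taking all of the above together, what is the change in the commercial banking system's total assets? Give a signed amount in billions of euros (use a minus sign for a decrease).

+€134.5 billion

Currency deposit €85.5 billion: bank balance sheets expand → +€85.5B.
Discount-window loan €49 billion: bank balance sheets expand → +€49B.
OMO purchase (from banks) €28.5 billion: just an asset swap on bank balance sheets → 0.
FX sale €61 billion: just an asset swap on bank balance sheets → 0.
Net: 85.5 + 49 + 0 + 0 = +€134.5 billion.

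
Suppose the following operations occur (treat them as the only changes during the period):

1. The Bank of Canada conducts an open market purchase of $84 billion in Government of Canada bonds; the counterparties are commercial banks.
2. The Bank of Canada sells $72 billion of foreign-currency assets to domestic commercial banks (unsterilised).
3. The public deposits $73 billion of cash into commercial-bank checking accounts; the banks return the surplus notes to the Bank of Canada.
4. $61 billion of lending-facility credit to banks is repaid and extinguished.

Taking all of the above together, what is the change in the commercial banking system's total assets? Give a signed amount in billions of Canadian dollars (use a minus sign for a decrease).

OMO purchase (from banks) $84 billion: just an asset swap on bank balance sheets → 0.
FX sale $72 billion: just an asset swap on bank balance sheets → 0.
Currency deposit $73 billion: bank balance sheets expand → +$73B.
Discount-window repayment $61 billion: bank balance sheets shrink → −$61B.
Net: 0 + 0 + 73 − 61 = +$12 billion.

+$12 billion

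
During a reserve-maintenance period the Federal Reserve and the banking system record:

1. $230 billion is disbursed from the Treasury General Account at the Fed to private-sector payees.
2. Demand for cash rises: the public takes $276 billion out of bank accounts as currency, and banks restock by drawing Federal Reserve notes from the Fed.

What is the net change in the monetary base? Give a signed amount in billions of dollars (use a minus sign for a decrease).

Government spending $230 billion: a non-base liability converts back to reserves → +$230B.
Currency withdrawal $276 billion: just a shift between currency and reserves — both are base money → 0.
Net: 230 + 0 = +$230 billion.

+$230 billion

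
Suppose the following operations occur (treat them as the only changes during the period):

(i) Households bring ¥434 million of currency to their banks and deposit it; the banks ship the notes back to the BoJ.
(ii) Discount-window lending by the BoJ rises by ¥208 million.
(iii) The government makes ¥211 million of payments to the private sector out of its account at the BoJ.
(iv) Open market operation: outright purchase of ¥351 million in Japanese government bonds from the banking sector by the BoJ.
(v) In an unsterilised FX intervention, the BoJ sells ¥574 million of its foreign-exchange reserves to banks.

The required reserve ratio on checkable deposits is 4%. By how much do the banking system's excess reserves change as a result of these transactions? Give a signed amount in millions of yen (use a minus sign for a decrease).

Currency deposit ¥434 million: reserves +¥434M, deposits +¥434M.
Discount-window loan ¥208 million: reserves +¥208M, deposits 0.
Government spending ¥211 million: reserves +¥211M, deposits +¥211M.
OMO purchase (from banks) ¥351 million: reserves +¥351M, deposits 0.
FX sale ¥574 million: reserves −¥574M, deposits 0.
Totals: Δreserves = +¥630M, Δdeposits = +¥645M.
Δrequired reserves = 4% × +¥645M = +¥25.8M.
Δexcess reserves = Δreserves − Δrequired = +¥630M − (+¥25.8M) = +¥604.2 million.

+¥604.2 million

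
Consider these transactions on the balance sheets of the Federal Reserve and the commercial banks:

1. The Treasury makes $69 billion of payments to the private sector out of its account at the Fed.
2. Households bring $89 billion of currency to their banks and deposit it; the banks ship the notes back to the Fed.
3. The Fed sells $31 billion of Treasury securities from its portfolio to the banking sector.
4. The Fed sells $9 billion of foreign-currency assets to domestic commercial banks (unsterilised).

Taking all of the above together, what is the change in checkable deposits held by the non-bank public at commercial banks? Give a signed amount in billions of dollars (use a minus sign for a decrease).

+$158 billion

Government spending $69 billion: non-bank counterparties' bank balances rise → +$69B.
Currency deposit $89 billion: non-bank counterparties' bank balances rise → +$89B.
OMO sale (to banks) $31 billion: the counterparty is a bank, so public deposits are unchanged → 0.
FX sale $9 billion: the counterparty is a bank, so public deposits are unchanged → 0.
Net: 69 + 89 + 0 + 0 = +$158 billion.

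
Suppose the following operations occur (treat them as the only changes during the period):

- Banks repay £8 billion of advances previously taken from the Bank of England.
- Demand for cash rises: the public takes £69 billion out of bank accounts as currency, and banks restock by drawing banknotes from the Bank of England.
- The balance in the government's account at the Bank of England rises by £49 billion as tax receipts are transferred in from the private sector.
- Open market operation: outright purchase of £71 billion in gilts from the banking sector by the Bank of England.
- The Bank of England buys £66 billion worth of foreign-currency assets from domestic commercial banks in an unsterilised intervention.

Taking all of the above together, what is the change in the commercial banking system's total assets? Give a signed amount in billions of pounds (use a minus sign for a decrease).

-£126 billion

Bank of England balance sheet:
  Assets:      Securities +£71B, Loans to banks −£8B, Foreign assets +£66B
  Liabilities: Bank reserves +£11B, Currency in circulation +£69B, Government deposits +£49B
Commercial banking system:
  Assets:      Reserves at CB +£11B, Securities −£71B, Foreign assets −£66B
  Liabilities: Checkable deposits −£118B, Borrowings from CB −£8B
Change in total bank assets = -£126 billion.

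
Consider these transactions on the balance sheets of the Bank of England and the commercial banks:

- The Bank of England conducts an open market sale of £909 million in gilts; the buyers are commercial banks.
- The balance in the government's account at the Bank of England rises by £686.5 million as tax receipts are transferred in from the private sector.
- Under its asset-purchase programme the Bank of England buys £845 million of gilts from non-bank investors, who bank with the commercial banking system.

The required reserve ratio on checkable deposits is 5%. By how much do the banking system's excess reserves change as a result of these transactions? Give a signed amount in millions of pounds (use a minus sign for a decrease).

-£758.425 million

OMO sale (to banks) £909 million: reserves −£909M, deposits 0.
Government account inflow £686.5 million: reserves −£686.5M, deposits −£686.5M.
Asset purchase (from non-banks) £845 million: reserves +£845M, deposits +£845M.
Totals: Δreserves = −£750.5M, Δdeposits = +£158.5M.
Δrequired reserves = 5% × +£158.5M = +£7.925M.
Δexcess reserves = Δreserves − Δrequired = −£750.5M − (+£7.925M) = -£758.425 million.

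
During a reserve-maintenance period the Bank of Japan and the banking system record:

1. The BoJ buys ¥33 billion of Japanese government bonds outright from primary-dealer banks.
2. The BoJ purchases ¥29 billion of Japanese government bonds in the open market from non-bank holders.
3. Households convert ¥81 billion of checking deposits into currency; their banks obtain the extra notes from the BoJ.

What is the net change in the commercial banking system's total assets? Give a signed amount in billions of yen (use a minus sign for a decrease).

-¥52 billion

OMO purchase (from banks) ¥33 billion: just an asset swap on bank balance sheets → 0.
Asset purchase (from non-banks) ¥29 billion: bank balance sheets expand → +¥29B.
Currency withdrawal ¥81 billion: bank balance sheets shrink → −¥81B.
Net: 0 + 29 − 81 = -¥52 billion.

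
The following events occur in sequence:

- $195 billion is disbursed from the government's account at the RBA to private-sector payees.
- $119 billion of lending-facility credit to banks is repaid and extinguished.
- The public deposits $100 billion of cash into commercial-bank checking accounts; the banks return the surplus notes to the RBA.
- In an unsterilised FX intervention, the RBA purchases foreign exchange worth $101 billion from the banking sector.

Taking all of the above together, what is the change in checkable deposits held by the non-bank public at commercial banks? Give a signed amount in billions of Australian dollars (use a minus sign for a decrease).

Government spending $195 billion: non-bank counterparties' bank balances rise → +$195B.
Discount-window repayment $119 billion: the counterparty is a bank, so public deposits are unchanged → 0.
Currency deposit $100 billion: non-bank counterparties' bank balances rise → +$100B.
FX purchase $101 billion: the counterparty is a bank, so public deposits are unchanged → 0.
Net: 195 + 0 + 100 + 0 = +$295 billion.

+$295 billion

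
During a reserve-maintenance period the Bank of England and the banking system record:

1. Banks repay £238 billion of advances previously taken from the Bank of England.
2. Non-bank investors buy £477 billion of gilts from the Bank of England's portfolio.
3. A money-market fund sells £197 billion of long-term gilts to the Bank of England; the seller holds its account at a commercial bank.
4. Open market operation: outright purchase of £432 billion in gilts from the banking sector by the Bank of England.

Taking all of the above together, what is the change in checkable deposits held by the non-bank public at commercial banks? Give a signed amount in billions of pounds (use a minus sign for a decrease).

Discount-window repayment £238 billion: the counterparty is a bank, so public deposits are unchanged → 0.
Asset sale (to non-banks) £477 billion: non-bank counterparties' bank balances fall → −£477B.
Asset purchase (from non-banks) £197 billion: non-bank counterparties' bank balances rise → +£197B.
OMO purchase (from banks) £432 billion: the counterparty is a bank, so public deposits are unchanged → 0.
Net: 0 − 477 + 197 + 0 = -£280 billion.

-£280 billion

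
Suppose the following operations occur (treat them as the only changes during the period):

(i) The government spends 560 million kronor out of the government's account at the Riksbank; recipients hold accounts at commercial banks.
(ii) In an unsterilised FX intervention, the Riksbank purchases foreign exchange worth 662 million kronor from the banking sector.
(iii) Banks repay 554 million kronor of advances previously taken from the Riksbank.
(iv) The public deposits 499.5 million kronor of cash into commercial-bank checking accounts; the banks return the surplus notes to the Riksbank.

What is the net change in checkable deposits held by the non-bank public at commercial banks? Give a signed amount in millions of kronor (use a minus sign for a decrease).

+1059.5 million

Government spending 560 million kronor: non-bank counterparties' bank balances rise → +560M.
FX purchase 662 million kronor: the counterparty is a bank, so public deposits are unchanged → 0.
Discount-window repayment 554 million kronor: the counterparty is a bank, so public deposits are unchanged → 0.
Currency deposit 499.5 million kronor: non-bank counterparties' bank balances rise → +499.5M.
Net: 560 + 0 + 0 + 499.5 = +1059.5 million.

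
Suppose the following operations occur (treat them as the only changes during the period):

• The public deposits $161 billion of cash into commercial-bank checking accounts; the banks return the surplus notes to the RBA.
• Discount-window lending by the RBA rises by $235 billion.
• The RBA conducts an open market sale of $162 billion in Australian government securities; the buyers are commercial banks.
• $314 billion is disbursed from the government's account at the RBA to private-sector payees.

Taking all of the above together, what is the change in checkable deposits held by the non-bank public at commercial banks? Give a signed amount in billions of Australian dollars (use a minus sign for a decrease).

RBA balance sheet:
  Assets:      Securities −$162B, Loans to banks +$235B
  Liabilities: Bank reserves +$548B, Currency in circulation −$161B, Government deposits −$314B
Commercial banking system:
  Assets:      Reserves at CB +$548B, Securities +$162B
  Liabilities: Checkable deposits +$475B, Borrowings from CB +$235B
So the change in checkable deposits held by the non-bank public at commercial banks is +$475 billion.

+$475 billion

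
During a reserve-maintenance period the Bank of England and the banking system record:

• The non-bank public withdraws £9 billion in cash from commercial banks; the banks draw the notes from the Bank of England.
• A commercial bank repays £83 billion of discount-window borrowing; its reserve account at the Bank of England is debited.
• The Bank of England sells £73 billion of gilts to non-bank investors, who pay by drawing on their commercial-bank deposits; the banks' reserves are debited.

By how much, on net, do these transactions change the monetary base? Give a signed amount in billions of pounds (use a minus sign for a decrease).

-£156 billion

Currency withdrawal £9 billion: just a shift between currency and reserves — both are base money → 0.
Discount-window repayment £83 billion: Bank of England balance sheet contracts → −£83B.
Asset sale (to non-banks) £73 billion: Bank of England balance sheet contracts → −£73B.
Net: 0 − 83 − 73 = -£156 billion.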